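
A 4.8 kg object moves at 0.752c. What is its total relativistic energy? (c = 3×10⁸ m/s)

γ = 1/√(1 - 0.752²) = 1.5171
mc² = 4.8 × (3×10⁸)² = 4.320×10¹⁷ J
E = γmc² = 1.5171 × 4.320×10¹⁷ = 6.554×10¹⁷ J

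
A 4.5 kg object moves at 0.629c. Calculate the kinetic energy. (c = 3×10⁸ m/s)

γ = 1/√(1 - 0.629²) = 1.2863
γ - 1 = 0.2863
KE = (γ-1)mc² = 0.2863 × 4.5 × (3×10⁸)² = 1.160×10¹⁷ J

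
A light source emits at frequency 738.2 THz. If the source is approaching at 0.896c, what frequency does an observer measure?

β = v/c = 0.896
(1+β)/(1-β) = 1.896/0.104 = 18.23
Doppler factor = √(18.23) = 4.270
f_obs = 738.2 × 4.270 = 3152 THz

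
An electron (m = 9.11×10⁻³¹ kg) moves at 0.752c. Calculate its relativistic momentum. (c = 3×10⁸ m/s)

γ = 1/√(1 - 0.752²) = 1.517
v = 0.752 × 3×10⁸ = 2.256×10⁸ m/s
p = γmv = 1.517 × 9.11×10⁻³¹ × 2.256×10⁸ = 3.118×10⁻²² kg·m/s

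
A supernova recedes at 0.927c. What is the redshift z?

β = 0.927
(1+β)/(1-β) = 1.927/0.073 = 26.40
√(26.40) = 5.138
z = 5.138 - 1 = 4.138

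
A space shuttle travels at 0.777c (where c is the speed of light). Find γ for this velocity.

v/c = 0.777, so (v/c)² = 0.603729
1 - (v/c)² = 0.396271
γ = 1/√(0.396271) = 1.589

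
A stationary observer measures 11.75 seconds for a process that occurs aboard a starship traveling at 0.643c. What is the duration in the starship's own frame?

Dilated time Δt = 11.75 seconds
γ = 1/√(1 - 0.643²) = 1.3057
Δt₀ = Δt/γ = 11.75/1.3057 = 8.999 seconds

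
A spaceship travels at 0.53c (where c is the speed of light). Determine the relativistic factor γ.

v/c = 0.53, so (v/c)² = 0.2809
1 - (v/c)² = 0.7191
γ = 1/√(0.7191) = 1.179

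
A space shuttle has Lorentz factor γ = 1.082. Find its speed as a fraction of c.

From γ = 1/√(1 - v²/c²):
1/γ² = 1/1.082² = 0.85417
v²/c² = 1 - 0.85417 = 0.14583
v/c = √(0.14583) = 0.3819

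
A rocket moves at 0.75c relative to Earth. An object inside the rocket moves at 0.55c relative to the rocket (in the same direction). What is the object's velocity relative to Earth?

u = (u' + v)/(1 + u'v/c²)
Numerator: 0.55 + 0.75 = 1.3
Denominator: 1 + 0.4125 = 1.4125
u = 1.3/1.4125 = 0.9204c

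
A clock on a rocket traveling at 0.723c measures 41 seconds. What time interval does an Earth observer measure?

Proper time Δt₀ = 41 seconds
γ = 1/√(1 - 0.723²) = 1.4475
Δt = γΔt₀ = 1.4475 × 41 = 59.35 seconds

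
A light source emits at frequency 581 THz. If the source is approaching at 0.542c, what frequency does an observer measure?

β = v/c = 0.542
(1+β)/(1-β) = 1.542/0.458 = 3.367
Doppler factor = √(3.367) = 1.835
f_obs = 581 × 1.835 = 1066 THz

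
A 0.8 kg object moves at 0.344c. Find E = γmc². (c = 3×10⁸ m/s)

γ = 1/√(1 - 0.344²) = 1.065
mc² = 0.8 × (3×10⁸)² = 7.200×10¹⁶ J
E = γmc² = 1.065 × 7.200×10¹⁶ = 7.668×10¹⁶ J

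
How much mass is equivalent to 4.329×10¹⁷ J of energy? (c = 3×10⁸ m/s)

From E = mc², we get m = E/c²
c² = (3×10⁸)² = 9×10¹⁶ m²/s²
m = 4.329×10¹⁷ / 9×10¹⁶ = 4.810 kg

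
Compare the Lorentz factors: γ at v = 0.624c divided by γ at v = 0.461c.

γ₁ = 1/√(1 - 0.624²) = 1.280
γ₂ = 1/√(1 - 0.461²) = 1.127
γ₁/γ₂ = 1.280/1.127 = 1.136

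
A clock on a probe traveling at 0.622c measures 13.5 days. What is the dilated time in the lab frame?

Proper time Δt₀ = 13.5 days
γ = 1/√(1 - 0.622²) = 1.277
Δt = γΔt₀ = 1.277 × 13.5 = 17.24 days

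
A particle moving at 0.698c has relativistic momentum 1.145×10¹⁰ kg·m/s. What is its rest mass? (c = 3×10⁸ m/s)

γ = 1/√(1 - 0.698²) = 1.3965
v = 0.698 × 3×10⁸ = 2.094×10⁸ m/s
m = p/(γv) = 1.145×10¹⁰/(1.3965 × 2.094×10⁸) = 39.16 kg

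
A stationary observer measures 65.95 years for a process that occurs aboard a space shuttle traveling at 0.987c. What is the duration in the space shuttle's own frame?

Dilated time Δt = 65.95 years
γ = 1/√(1 - 0.987²) = 6.222
Δt₀ = Δt/γ = 65.95/6.222 = 10.60 years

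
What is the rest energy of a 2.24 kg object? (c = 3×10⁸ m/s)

c² = (3×10⁸)² = 9.000×10¹⁶ m²/s²
E₀ = mc² = 2.24 × 9.000×10¹⁶ = 2.016×10¹⁷ J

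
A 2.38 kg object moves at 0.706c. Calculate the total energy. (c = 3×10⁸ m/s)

γ = 1/√(1 - 0.706²) = 1.412
mc² = 2.38 × (3×10⁸)² = 2.142×10¹⁷ J
E = γmc² = 1.412 × 2.142×10¹⁷ = 3.025×10¹⁷ J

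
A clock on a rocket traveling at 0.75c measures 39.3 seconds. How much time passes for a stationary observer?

Proper time Δt₀ = 39.3 seconds
γ = 1/√(1 - 0.75²) = 1.512
Δt = γΔt₀ = 1.512 × 39.3 = 59.42 seconds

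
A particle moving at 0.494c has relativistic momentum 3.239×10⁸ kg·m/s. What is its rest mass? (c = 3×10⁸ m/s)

γ = 1/√(1 - 0.494²) = 1.150
v = 0.494 × 3×10⁸ = 1.482×10⁸ m/s
m = p/(γv) = 3.239×10⁸/(1.150 × 1.482×10⁸) = 1.900 kg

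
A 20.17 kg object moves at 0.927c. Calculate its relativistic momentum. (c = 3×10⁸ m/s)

γ = 1/√(1 - 0.927²) = 2.6662
v = 0.927 × 3×10⁸ = 2.781×10⁸ m/s
p = γmv = 2.6662 × 20.17 × 2.781×10⁸ = 1.496×10¹⁰ kg·m/s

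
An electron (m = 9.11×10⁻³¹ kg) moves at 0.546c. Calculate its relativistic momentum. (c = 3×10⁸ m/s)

γ = 1/√(1 - 0.546²) = 1.1936
v = 0.546 × 3×10⁸ = 1.638×10⁸ m/s
p = γmv = 1.1936 × 9.11×10⁻³¹ × 1.638×10⁸ = 1.781×10⁻²² kg·m/s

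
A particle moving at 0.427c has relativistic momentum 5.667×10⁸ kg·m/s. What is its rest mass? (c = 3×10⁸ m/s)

γ = 1/√(1 - 0.427²) = 1.106
v = 0.427 × 3×10⁸ = 1.281×10⁸ m/s
m = p/(γv) = 5.667×10⁸/(1.106 × 1.281×10⁸) = 4.000 kg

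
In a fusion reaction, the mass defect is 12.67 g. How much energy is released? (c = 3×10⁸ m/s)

Convert mass defect: Δm = 12.67 g = 0.01267 kg
E = Δm·c² = 0.01267 × (3×10⁸)²
= 0.01267 × 9×10¹⁶ = 1.140×10¹⁵ J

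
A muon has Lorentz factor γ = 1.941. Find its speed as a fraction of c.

From γ = 1/√(1 - v²/c²):
1/γ² = 1/1.941² = 0.2654
v²/c² = 1 - 0.2654 = 0.7346
v/c = √(0.7346) = 0.8571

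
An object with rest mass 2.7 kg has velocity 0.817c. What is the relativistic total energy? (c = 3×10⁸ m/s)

γ = 1/√(1 - 0.817²) = 1.734
mc² = 2.7 × (3×10⁸)² = 2.430×10¹⁷ J
E = γmc² = 1.734 × 2.430×10¹⁷ = 4.214×10¹⁷ J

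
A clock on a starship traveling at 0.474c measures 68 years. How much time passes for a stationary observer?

Proper time Δt₀ = 68 years
γ = 1/√(1 - 0.474²) = 1.1357
Δt = γΔt₀ = 1.1357 × 68 = 77.23 years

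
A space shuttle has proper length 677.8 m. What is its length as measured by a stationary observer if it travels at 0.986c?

Proper length L₀ = 677.8 m
γ = 1/√(1 - 0.986²) = 5.997
L = L₀/γ = 677.8/5.997 = 113.0 m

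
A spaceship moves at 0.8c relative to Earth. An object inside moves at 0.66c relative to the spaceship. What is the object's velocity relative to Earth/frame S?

u = (u' + v)/(1 + u'v/c²)
Numerator: 0.66 + 0.8 = 1.46
Denominator: 1 + 0.528 = 1.528
u = 1.46/1.528 = 0.9555c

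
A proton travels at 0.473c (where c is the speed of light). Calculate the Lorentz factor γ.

v/c = 0.473, so (v/c)² = 0.223729
1 - (v/c)² = 0.776271
γ = 1/√(0.776271) = 1.135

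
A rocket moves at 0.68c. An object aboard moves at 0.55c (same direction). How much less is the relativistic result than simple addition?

Classical: u' + v = 0.55 + 0.68 = 1.23c
Relativistic: u = (0.55 + 0.68)/(1 + 0.374) = 1.23/1.374 = 0.8952c
Difference: 1.23 - 0.8952 = 0.3348c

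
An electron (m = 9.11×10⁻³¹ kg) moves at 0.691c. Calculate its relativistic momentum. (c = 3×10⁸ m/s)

γ = 1/√(1 - 0.691²) = 1.3834
v = 0.691 × 3×10⁸ = 2.073×10⁸ m/s
p = γmv = 1.3834 × 9.11×10⁻³¹ × 2.073×10⁸ = 2.613×10⁻²² kg·m/s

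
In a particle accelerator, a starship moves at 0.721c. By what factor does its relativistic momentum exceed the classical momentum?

p_rel = γmv, p_class = mv
Ratio = γ = 1/√(1 - 0.721²)
= 1/√(0.480159) = 1.443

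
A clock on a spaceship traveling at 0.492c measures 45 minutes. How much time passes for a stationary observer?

Proper time Δt₀ = 45 minutes
γ = 1/√(1 - 0.492²) = 1.1486
Δt = γΔt₀ = 1.1486 × 45 = 51.69 minutes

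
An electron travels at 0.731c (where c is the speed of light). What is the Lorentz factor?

v/c = 0.731, so (v/c)² = 0.534361
1 - (v/c)² = 0.465639
γ = 1/√(0.465639) = 1.465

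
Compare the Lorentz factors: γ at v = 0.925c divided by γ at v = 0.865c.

γ₁ = 1/√(1 - 0.925²) = 2.632
γ₂ = 1/√(1 - 0.865²) = 1.993
γ₁/γ₂ = 2.632/1.993 = 1.321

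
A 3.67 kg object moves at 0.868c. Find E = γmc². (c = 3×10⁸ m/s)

γ = 1/√(1 - 0.868²) = 2.014
mc² = 3.67 × (3×10⁸)² = 3.303×10¹⁷ J
E = γmc² = 2.014 × 3.303×10¹⁷ = 6.652×10¹⁷ J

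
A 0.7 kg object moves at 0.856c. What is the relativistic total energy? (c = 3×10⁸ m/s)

γ = 1/√(1 - 0.856²) = 1.9343
mc² = 0.7 × (3×10⁸)² = 6.300×10¹⁶ J
E = γmc² = 1.9343 × 6.300×10¹⁶ = 1.219×10¹⁷ J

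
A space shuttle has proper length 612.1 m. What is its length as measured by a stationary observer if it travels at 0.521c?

Proper length L₀ = 612.1 m
γ = 1/√(1 - 0.521²) = 1.17157
L = L₀/γ = 612.1/1.17157 = 522.5 m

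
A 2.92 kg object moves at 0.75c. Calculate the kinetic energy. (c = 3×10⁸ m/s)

γ = 1/√(1 - 0.75²) = 1.5119
γ - 1 = 0.5119
KE = (γ-1)mc² = 0.5119 × 2.92 × (3×10⁸)² = 1.345×10¹⁷ J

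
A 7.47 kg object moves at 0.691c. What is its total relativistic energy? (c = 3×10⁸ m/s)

γ = 1/√(1 - 0.691²) = 1.3834
mc² = 7.47 × (3×10⁸)² = 6.723×10¹⁷ J
E = γmc² = 1.3834 × 6.723×10¹⁷ = 9.301×10¹⁷ J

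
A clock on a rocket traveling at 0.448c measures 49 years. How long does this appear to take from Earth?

Proper time Δt₀ = 49 years
γ = 1/√(1 - 0.448²) = 1.1185
Δt = γΔt₀ = 1.1185 × 49 = 54.81 years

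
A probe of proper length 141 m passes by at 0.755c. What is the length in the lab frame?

Proper length L₀ = 141 m
γ = 1/√(1 - 0.755²) = 1.525
L = L₀/γ = 141/1.525 = 92.46 m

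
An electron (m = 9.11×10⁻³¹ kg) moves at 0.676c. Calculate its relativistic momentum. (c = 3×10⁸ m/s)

γ = 1/√(1 - 0.676²) = 1.357
v = 0.676 × 3×10⁸ = 2.028×10⁸ m/s
p = γmv = 1.357 × 9.11×10⁻³¹ × 2.028×10⁸ = 2.507×10⁻²² kg·m/s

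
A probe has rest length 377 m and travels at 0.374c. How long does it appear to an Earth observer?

Proper length L₀ = 377 m
γ = 1/√(1 - 0.374²) = 1.0783
L = L₀/γ = 377/1.0783 = 349.6 m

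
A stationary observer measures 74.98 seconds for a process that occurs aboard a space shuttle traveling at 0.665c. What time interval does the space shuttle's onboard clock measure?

Dilated time Δt = 74.98 seconds
γ = 1/√(1 - 0.665²) = 1.339
Δt₀ = Δt/γ = 74.98/1.339 = 56.00 seconds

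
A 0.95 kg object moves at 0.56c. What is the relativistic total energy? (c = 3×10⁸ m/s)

γ = 1/√(1 - 0.56²) = 1.207
mc² = 0.95 × (3×10⁸)² = 8.550×10¹⁶ J
E = γmc² = 1.207 × 8.550×10¹⁶ = 1.032×10¹⁷ J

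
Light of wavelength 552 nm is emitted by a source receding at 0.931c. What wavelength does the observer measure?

β = 0.931
Wavelength Doppler factor = √(1.931/0.069) = √(27.986) = 5.290
λ_obs = 552 × 5.290 = 2920 nm (redshift)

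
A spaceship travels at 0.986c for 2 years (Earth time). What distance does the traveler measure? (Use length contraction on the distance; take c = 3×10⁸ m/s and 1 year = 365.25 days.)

Earth distance: d = v × t = 0.986c × 2 yr = 1.867×10¹⁶ m
γ = 5.997
d' = d/γ = 1.867×10¹⁶/5.997 = 3.113×10¹⁵ m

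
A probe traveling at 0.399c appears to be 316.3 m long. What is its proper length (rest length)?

Contracted length L = 316.3 m
γ = 1/√(1 - 0.399²) = 1.09057
L₀ = γL = 1.09057 × 316.3 = 344.9 m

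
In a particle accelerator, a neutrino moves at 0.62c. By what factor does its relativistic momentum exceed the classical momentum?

p_rel = γmv, p_class = mv
Ratio = γ = 1/√(1 - 0.62²)
= 1/√(0.6156) = 1.275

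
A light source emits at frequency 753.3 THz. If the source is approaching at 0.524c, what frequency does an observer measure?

β = v/c = 0.524
(1+β)/(1-β) = 1.524/0.476 = 3.202
Doppler factor = √(3.202) = 1.789
f_obs = 753.3 × 1.789 = 1348 THz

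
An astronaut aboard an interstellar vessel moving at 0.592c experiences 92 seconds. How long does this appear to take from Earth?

Proper time Δt₀ = 92 seconds
γ = 1/√(1 - 0.592²) = 1.241
Δt = γΔt₀ = 1.241 × 92 = 114.2 seconds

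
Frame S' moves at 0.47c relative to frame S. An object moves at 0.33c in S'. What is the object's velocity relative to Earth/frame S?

u = (u' + v)/(1 + u'v/c²)
Numerator: 0.33 + 0.47 = 0.8
Denominator: 1 + 0.1551 = 1.1551
u = 0.8/1.1551 = 0.6926c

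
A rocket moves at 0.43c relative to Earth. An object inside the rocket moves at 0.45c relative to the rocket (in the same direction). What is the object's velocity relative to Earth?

u = (u' + v)/(1 + u'v/c²)
Numerator: 0.45 + 0.43 = 0.88
Denominator: 1 + 0.1935 = 1.1935
u = 0.88/1.1935 = 0.7373c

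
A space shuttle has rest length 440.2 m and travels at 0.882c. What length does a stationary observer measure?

Proper length L₀ = 440.2 m
γ = 1/√(1 - 0.882²) = 2.122
L = L₀/γ = 440.2/2.122 = 207.4 m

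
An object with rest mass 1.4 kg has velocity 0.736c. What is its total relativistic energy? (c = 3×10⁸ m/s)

γ = 1/√(1 - 0.736²) = 1.477
mc² = 1.4 × (3×10⁸)² = 1.260×10¹⁷ J
E = γmc² = 1.477 × 1.260×10¹⁷ = 1.861×10¹⁷ J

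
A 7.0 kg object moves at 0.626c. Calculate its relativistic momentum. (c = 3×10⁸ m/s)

γ = 1/√(1 - 0.626²) = 1.2823
v = 0.626 × 3×10⁸ = 1.878×10⁸ m/s
p = γmv = 1.2823 × 7.0 × 1.878×10⁸ = 1.686×10⁹ kg·m/s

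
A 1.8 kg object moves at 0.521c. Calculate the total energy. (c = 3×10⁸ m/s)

γ = 1/√(1 - 0.521²) = 1.1716
mc² = 1.8 × (3×10⁸)² = 1.620×10¹⁷ J
E = γmc² = 1.1716 × 1.620×10¹⁷ = 1.898×10¹⁷ J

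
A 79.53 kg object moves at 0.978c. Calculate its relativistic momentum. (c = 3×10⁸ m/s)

γ = 1/√(1 - 0.978²) = 4.794
v = 0.978 × 3×10⁸ = 2.934×10⁸ m/s
p = γmv = 4.794 × 79.53 × 2.934×10⁸ = 1.119×10¹¹ kg·m/s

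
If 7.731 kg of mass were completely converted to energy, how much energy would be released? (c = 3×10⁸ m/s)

Using E = mc²:
c² = (3×10⁸)² = 9×10¹⁶ m²/s²
E = 7.731 × 9×10¹⁶ = 6.958×10¹⁷ J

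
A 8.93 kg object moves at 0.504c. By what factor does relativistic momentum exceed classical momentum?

p_rel = γmv, p_class = mv
Ratio = γ = 1/√(1 - 0.504²) = 1.158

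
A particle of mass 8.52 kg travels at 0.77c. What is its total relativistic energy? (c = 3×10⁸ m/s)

γ = 1/√(1 - 0.77²) = 1.567
mc² = 8.52 × (3×10⁸)² = 7.668×10¹⁷ J
E = γmc² = 1.567 × 7.668×10¹⁷ = 1.202×10¹⁸ J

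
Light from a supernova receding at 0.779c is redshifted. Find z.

β = 0.779
(1+β)/(1-β) = 1.779/0.221 = 8.050
√(8.050) = 2.837
z = 2.837 - 1 = 1.837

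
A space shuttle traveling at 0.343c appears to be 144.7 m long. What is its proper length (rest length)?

Contracted length L = 144.7 m
γ = 1/√(1 - 0.343²) = 1.0646
L₀ = γL = 1.0646 × 144.7 = 154.0 m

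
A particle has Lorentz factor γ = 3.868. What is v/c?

From γ = 1/√(1 - v²/c²):
1/γ² = 1/3.868² = 0.06684
v²/c² = 1 - 0.06684 = 0.9332
v/c = √(0.9332) = 0.9660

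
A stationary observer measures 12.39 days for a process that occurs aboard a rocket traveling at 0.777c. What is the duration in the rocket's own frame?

Dilated time Δt = 12.39 days
γ = 1/√(1 - 0.777²) = 1.58856
Δt₀ = Δt/γ = 12.39/1.58856 = 7.800 days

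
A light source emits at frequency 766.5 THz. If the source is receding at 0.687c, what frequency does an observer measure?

β = v/c = 0.687
(1-β)/(1+β) = 0.313/1.687 = 0.18554
Doppler factor = √(0.18554) = 0.43074
f_obs = 766.5 × 0.43074 = 330.2 THz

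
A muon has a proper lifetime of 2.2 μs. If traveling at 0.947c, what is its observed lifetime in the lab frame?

Proper lifetime τ₀ = 2.2 μs
γ = 1/√(1 - 0.947²) = 3.113
τ = γτ₀ = 3.113 × 2.2 μs = 6.849 μs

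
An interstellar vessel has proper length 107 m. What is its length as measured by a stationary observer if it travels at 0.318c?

Proper length L₀ = 107 m
γ = 1/√(1 - 0.318²) = 1.055
L = L₀/γ = 107/1.055 = 101.4 m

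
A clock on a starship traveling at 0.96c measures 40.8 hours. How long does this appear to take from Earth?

Proper time Δt₀ = 40.8 hours
γ = 1/√(1 - 0.96²) = 3.571
Δt = γΔt₀ = 3.571 × 40.8 = 145.7 hours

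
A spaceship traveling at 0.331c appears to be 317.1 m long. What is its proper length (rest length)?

Contracted length L = 317.1 m
γ = 1/√(1 - 0.331²) = 1.0597
L₀ = γL = 1.0597 × 317.1 = 336.0 m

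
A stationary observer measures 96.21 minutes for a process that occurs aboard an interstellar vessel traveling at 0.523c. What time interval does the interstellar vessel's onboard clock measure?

Dilated time Δt = 96.21 minutes
γ = 1/√(1 - 0.523²) = 1.1733
Δt₀ = Δt/γ = 96.21/1.1733 = 82.00 minutes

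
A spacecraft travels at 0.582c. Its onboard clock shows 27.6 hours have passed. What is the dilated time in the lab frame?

Proper time Δt₀ = 27.6 hours
γ = 1/√(1 - 0.582²) = 1.2297
Δt = γΔt₀ = 1.2297 × 27.6 = 33.94 hours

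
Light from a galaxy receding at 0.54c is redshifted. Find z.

β = 0.54
(1+β)/(1-β) = 1.54/0.46 = 3.3478
√(3.3478) = 1.8297
z = 1.8297 - 1 = 0.8297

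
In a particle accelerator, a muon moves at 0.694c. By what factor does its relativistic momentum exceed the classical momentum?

p_rel = γmv, p_class = mv
Ratio = γ = 1/√(1 - 0.694²)
= 1/√(0.518364) = 1.389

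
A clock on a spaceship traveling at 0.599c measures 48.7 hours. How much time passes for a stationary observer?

Proper time Δt₀ = 48.7 hours
γ = 1/√(1 - 0.599²) = 1.2488
Δt = γΔt₀ = 1.2488 × 48.7 = 60.82 hours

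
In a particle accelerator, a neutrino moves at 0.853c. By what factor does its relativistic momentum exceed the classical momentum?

p_rel = γmv, p_class = mv
Ratio = γ = 1/√(1 - 0.853²)
= 1/√(0.272391) = 1.916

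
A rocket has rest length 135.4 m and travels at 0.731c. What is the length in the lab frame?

Proper length L₀ = 135.4 m
γ = 1/√(1 - 0.731²) = 1.4655
L = L₀/γ = 135.4/1.4655 = 92.39 m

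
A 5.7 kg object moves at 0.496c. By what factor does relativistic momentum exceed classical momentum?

p_rel = γmv, p_class = mv
Ratio = γ = 1/√(1 - 0.496²) = 1.152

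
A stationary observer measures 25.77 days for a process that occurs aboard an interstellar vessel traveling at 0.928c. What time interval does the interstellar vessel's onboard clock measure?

Dilated time Δt = 25.77 days
γ = 1/√(1 - 0.928²) = 2.684
Δt₀ = Δt/γ = 25.77/2.684 = 9.601 days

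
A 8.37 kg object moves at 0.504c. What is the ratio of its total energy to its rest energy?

E = γmc², E₀ = mc²
E/E₀ = γ = 1/√(1 - 0.504²) = 1.158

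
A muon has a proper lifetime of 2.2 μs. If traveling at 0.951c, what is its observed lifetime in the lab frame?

Proper lifetime τ₀ = 2.2 μs
γ = 1/√(1 - 0.951²) = 3.234
τ = γτ₀ = 3.234 × 2.2 μs = 7.115 μs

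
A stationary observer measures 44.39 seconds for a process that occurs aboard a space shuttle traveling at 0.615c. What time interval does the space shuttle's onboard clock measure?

Dilated time Δt = 44.39 seconds
γ = 1/√(1 - 0.615²) = 1.2682
Δt₀ = Δt/γ = 44.39/1.2682 = 35.00 seconds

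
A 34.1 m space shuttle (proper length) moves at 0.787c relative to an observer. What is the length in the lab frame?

Proper length L₀ = 34.1 m
γ = 1/√(1 - 0.787²) = 1.621
L = L₀/γ = 34.1/1.621 = 21.04 m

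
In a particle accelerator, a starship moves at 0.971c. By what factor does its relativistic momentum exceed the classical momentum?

p_rel = γmv, p_class = mv
Ratio = γ = 1/√(1 - 0.971²)
= 1/√(0.057159) = 4.183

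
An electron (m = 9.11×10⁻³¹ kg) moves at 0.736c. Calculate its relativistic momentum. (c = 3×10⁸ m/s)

γ = 1/√(1 - 0.736²) = 1.477
v = 0.736 × 3×10⁸ = 2.208×10⁸ m/s
p = γmv = 1.477 × 9.11×10⁻³¹ × 2.208×10⁸ = 2.971×10⁻²² kg·m/s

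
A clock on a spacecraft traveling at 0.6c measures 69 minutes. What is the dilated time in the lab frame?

Proper time Δt₀ = 69 minutes
γ = 1/√(1 - 0.6²) = 1.250
Δt = γΔt₀ = 1.250 × 69 = 86.25 minutes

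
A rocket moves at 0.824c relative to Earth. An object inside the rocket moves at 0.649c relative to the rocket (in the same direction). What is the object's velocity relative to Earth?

u = (u' + v)/(1 + u'v/c²)
Numerator: 0.649 + 0.824 = 1.473
Denominator: 1 + 0.534776 = 1.534776
u = 1.473/1.534776 = 0.9597c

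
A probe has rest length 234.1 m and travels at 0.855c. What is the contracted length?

Proper length L₀ = 234.1 m
γ = 1/√(1 - 0.855²) = 1.928
L = L₀/γ = 234.1/1.928 = 121.4 m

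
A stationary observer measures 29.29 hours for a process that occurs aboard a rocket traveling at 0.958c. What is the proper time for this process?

Dilated time Δt = 29.29 hours
γ = 1/√(1 - 0.958²) = 3.48714
Δt₀ = Δt/γ = 29.29/3.48714 = 8.399 hours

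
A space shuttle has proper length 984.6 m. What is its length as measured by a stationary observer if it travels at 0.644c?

Proper length L₀ = 984.6 m
γ = 1/√(1 - 0.644²) = 1.30715
L = L₀/γ = 984.6/1.30715 = 753.2 m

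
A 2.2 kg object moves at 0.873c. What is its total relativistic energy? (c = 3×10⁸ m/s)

γ = 1/√(1 - 0.873²) = 2.0504
mc² = 2.2 × (3×10⁸)² = 1.980×10¹⁷ J
E = γmc² = 2.0504 × 1.980×10¹⁷ = 4.060×10¹⁷ J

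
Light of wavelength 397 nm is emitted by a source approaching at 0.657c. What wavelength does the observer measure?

β = 0.657
Wavelength Doppler factor = √(0.343/1.657) = √(0.2070) = 0.4550
λ_obs = 397 × 0.4550 = 180.6 nm (blueshift)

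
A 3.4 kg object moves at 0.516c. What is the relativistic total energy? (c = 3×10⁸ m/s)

γ = 1/√(1 - 0.516²) = 1.1674
mc² = 3.4 × (3×10⁸)² = 3.060×10¹⁷ J
E = γmc² = 1.1674 × 3.060×10¹⁷ = 3.572×10¹⁷ J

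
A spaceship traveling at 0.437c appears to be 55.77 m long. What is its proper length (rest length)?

Contracted length L = 55.77 m
γ = 1/√(1 - 0.437²) = 1.11178
L₀ = γL = 1.11178 × 55.77 = 62.00 m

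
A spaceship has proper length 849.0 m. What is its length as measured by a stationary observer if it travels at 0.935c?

Proper length L₀ = 849.0 m
γ = 1/√(1 - 0.935²) = 2.820
L = L₀/γ = 849.0/2.820 = 301.1 m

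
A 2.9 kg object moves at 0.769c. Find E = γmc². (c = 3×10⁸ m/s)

γ = 1/√(1 - 0.769²) = 1.5643
mc² = 2.9 × (3×10⁸)² = 2.610×10¹⁷ J
E = γmc² = 1.5643 × 2.610×10¹⁷ = 4.083×10¹⁷ J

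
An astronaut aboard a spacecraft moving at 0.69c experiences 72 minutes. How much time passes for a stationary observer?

Proper time Δt₀ = 72 minutes
γ = 1/√(1 - 0.69²) = 1.38158
Δt = γΔt₀ = 1.38158 × 72 = 99.47 minutes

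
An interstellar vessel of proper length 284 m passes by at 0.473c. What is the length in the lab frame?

Proper length L₀ = 284 m
γ = 1/√(1 - 0.473²) = 1.135
L = L₀/γ = 284/1.135 = 250.2 m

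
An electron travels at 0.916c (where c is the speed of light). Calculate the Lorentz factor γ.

v/c = 0.916, so (v/c)² = 0.839056
1 - (v/c)² = 0.160944
γ = 1/√(0.160944) = 2.493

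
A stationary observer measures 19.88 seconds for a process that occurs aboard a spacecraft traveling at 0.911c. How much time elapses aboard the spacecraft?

Dilated time Δt = 19.88 seconds
γ = 1/√(1 - 0.911²) = 2.4248
Δt₀ = Δt/γ = 19.88/2.4248 = 8.199 seconds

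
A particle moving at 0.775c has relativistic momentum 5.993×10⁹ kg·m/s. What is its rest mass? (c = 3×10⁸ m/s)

γ = 1/√(1 - 0.775²) = 1.582
v = 0.775 × 3×10⁸ = 2.325×10⁸ m/s
m = p/(γv) = 5.993×10⁹/(1.582 × 2.325×10⁸) = 16.29 kg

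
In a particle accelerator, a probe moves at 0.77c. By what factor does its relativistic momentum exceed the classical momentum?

p_rel = γmv, p_class = mv
Ratio = γ = 1/√(1 - 0.77²)
= 1/√(0.4071) = 1.567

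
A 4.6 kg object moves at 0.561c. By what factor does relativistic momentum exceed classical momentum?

p_rel = γmv, p_class = mv
Ratio = γ = 1/√(1 - 0.561²) = 1.208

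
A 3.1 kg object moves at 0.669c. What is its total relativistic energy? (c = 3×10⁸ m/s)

γ = 1/√(1 - 0.669²) = 1.3454
mc² = 3.1 × (3×10⁸)² = 2.790×10¹⁷ J
E = γmc² = 1.3454 × 2.790×10¹⁷ = 3.754×10¹⁷ J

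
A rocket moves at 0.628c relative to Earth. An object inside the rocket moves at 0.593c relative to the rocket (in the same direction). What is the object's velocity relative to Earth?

u = (u' + v)/(1 + u'v/c²)
Numerator: 0.593 + 0.628 = 1.221
Denominator: 1 + 0.372404 = 1.372404
u = 1.221/1.372404 = 0.8897c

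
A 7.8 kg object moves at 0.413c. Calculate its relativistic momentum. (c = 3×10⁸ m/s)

γ = 1/√(1 - 0.413²) = 1.098
v = 0.413 × 3×10⁸ = 1.239×10⁸ m/s
p = γmv = 1.098 × 7.8 × 1.239×10⁸ = 1.061×10⁹ kg·m/s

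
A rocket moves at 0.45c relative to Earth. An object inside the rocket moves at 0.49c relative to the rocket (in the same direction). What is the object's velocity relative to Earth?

u = (u' + v)/(1 + u'v/c²)
Numerator: 0.49 + 0.45 = 0.94
Denominator: 1 + 0.2205 = 1.2205
u = 0.94/1.2205 = 0.7702c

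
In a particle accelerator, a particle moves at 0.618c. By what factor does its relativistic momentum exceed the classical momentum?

p_rel = γmv, p_class = mv
Ratio = γ = 1/√(1 - 0.618²)
= 1/√(0.618076) = 1.272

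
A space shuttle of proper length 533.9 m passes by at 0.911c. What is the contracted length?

Proper length L₀ = 533.9 m
γ = 1/√(1 - 0.911²) = 2.425
L = L₀/γ = 533.9/2.425 = 220.2 m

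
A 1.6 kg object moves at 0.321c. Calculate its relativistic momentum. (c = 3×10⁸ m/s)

γ = 1/√(1 - 0.321²) = 1.056
v = 0.321 × 3×10⁸ = 9.630×10⁷ m/s
p = γmv = 1.056 × 1.6 × 9.630×10⁷ = 1.627×10⁸ kg·m/s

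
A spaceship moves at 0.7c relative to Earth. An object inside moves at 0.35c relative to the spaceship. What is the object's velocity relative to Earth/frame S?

u = (u' + v)/(1 + u'v/c²)
Numerator: 0.35 + 0.7 = 1.05
Denominator: 1 + 0.245 = 1.245
u = 1.05/1.245 = 0.8434c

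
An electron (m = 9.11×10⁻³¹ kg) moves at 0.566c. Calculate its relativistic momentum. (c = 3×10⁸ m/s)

γ = 1/√(1 - 0.566²) = 1.213
v = 0.566 × 3×10⁸ = 1.698×10⁸ m/s
p = γmv = 1.213 × 9.11×10⁻³¹ × 1.698×10⁸ = 1.876×10⁻²² kg·m/s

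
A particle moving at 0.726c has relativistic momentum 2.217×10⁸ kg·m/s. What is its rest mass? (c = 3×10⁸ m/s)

γ = 1/√(1 - 0.726²) = 1.4541
v = 0.726 × 3×10⁸ = 2.178×10⁸ m/s
m = p/(γv) = 2.217×10⁸/(1.4541 × 2.178×10⁸) = 0.7000 kg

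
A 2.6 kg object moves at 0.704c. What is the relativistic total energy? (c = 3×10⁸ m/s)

γ = 1/√(1 - 0.704²) = 1.408
mc² = 2.6 × (3×10⁸)² = 2.340×10¹⁷ J
E = γmc² = 1.408 × 2.340×10¹⁷ = 3.295×10¹⁷ J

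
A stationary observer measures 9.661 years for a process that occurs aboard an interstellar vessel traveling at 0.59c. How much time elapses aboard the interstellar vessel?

Dilated time Δt = 9.661 years
γ = 1/√(1 - 0.59²) = 1.23854
Δt₀ = Δt/γ = 9.661/1.23854 = 7.800 years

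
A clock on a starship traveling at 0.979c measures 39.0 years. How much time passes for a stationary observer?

Proper time Δt₀ = 39.0 years
γ = 1/√(1 - 0.979²) = 4.905
Δt = γΔt₀ = 4.905 × 39.0 = 191.3 years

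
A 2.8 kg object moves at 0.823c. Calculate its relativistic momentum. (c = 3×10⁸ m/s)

γ = 1/√(1 - 0.823²) = 1.760
v = 0.823 × 3×10⁸ = 2.469×10⁸ m/s
p = γmv = 1.760 × 2.8 × 2.469×10⁸ = 1.217×10⁹ kg·m/s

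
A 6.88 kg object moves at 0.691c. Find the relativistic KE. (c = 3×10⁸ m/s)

γ = 1/√(1 - 0.691²) = 1.3834
γ - 1 = 0.3834
KE = (γ-1)mc² = 0.3834 × 6.88 × (3×10⁸)² = 2.374×10¹⁷ J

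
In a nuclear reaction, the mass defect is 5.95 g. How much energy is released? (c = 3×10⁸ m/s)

Convert mass defect: Δm = 5.95 g = 0.00595 kg
E = Δm·c² = 0.00595 × (3×10⁸)²
= 0.00595 × 9×10¹⁶ = 5.355×10¹⁴ J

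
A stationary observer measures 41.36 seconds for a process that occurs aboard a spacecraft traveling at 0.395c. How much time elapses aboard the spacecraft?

Dilated time Δt = 41.36 seconds
γ = 1/√(1 - 0.395²) = 1.0885
Δt₀ = Δt/γ = 41.36/1.0885 = 38.00 seconds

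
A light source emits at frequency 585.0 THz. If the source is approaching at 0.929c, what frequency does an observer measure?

β = v/c = 0.929
(1+β)/(1-β) = 1.929/0.071 = 27.17
Doppler factor = √(27.17) = 5.212
f_obs = 585.0 × 5.212 = 3049 THz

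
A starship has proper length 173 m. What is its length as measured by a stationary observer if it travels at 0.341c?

Proper length L₀ = 173 m
γ = 1/√(1 - 0.341²) = 1.064
L = L₀/γ = 173/1.064 = 162.6 m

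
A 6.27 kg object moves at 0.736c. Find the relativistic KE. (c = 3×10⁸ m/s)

γ = 1/√(1 - 0.736²) = 1.47715
γ - 1 = 0.47715
KE = (γ-1)mc² = 0.47715 × 6.27 × (3×10⁸)² = 2.693×10¹⁷ J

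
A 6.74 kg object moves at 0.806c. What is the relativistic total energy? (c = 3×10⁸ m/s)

γ = 1/√(1 - 0.806²) = 1.689
mc² = 6.74 × (3×10⁸)² = 6.066×10¹⁷ J
E = γmc² = 1.689 × 6.066×10¹⁷ = 1.025×10¹⁸ J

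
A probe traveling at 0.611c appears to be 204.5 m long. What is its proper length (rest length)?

Contracted length L = 204.5 m
γ = 1/√(1 - 0.611²) = 1.263
L₀ = γL = 1.263 × 204.5 = 258.3 m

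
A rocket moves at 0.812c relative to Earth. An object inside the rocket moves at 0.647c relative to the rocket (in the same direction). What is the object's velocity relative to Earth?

u = (u' + v)/(1 + u'v/c²)
Numerator: 0.647 + 0.812 = 1.459
Denominator: 1 + 0.525364 = 1.525364
u = 1.459/1.525364 = 0.9565c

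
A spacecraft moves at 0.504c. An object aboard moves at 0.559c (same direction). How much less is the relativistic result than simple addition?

Classical: u' + v = 0.559 + 0.504 = 1.063c
Relativistic: u = (0.559 + 0.504)/(1 + 0.281736) = 1.063/1.281736 = 0.8293c
Difference: 1.063 - 0.8293 = 0.2337c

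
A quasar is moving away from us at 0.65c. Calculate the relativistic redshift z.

β = 0.65
(1+β)/(1-β) = 1.65/0.35 = 4.714
√(4.714) = 2.171
z = 2.171 - 1 = 1.171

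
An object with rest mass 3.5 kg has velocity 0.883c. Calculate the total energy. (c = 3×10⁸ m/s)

γ = 1/√(1 - 0.883²) = 2.1305
mc² = 3.5 × (3×10⁸)² = 3.150×10¹⁷ J
E = γmc² = 2.1305 × 3.150×10¹⁷ = 6.711×10¹⁷ J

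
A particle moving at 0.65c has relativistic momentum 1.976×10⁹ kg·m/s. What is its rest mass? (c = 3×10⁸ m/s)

γ = 1/√(1 - 0.65²) = 1.3159
v = 0.65 × 3×10⁸ = 1.950×10⁸ m/s
m = p/(γv) = 1.976×10⁹/(1.3159 × 1.950×10⁸) = 7.701 kg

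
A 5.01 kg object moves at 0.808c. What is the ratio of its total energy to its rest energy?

E = γmc², E₀ = mc²
E/E₀ = γ = 1/√(1 - 0.808²) = 1.697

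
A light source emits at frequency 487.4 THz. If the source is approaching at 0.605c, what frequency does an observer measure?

β = v/c = 0.605
(1+β)/(1-β) = 1.605/0.395 = 4.0633
Doppler factor = √(4.0633) = 2.0158
f_obs = 487.4 × 2.0158 = 982.5 THz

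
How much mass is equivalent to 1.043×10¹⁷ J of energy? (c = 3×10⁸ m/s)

From E = mc², we get m = E/c²
c² = (3×10⁸)² = 9×10¹⁶ m²/s²
m = 1.043×10¹⁷ / 9×10¹⁶ = 1.159 kg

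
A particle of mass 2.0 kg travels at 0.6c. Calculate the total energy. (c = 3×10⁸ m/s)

γ = 1/√(1 - 0.6²) = 1.250
mc² = 2.0 × (3×10⁸)² = 1.800×10¹⁷ J
E = γmc² = 1.250 × 1.800×10¹⁷ = 2.250×10¹⁷ J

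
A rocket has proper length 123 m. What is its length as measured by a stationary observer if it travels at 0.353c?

Proper length L₀ = 123 m
γ = 1/√(1 - 0.353²) = 1.069
L = L₀/γ = 123/1.069 = 115.1 m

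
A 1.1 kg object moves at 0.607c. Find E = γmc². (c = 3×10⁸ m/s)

γ = 1/√(1 - 0.607²) = 1.2583
mc² = 1.1 × (3×10⁸)² = 9.900×10¹⁶ J
E = γmc² = 1.2583 × 9.900×10¹⁶ = 1.246×10¹⁷ J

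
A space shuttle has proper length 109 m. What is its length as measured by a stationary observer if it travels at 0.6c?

Proper length L₀ = 109 m
γ = 1/√(1 - 0.6²) = 1.250
L = L₀/γ = 109/1.250 = 87.20 m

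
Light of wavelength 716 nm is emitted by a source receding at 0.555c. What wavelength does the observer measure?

β = 0.555
Wavelength Doppler factor = √(1.555/0.445) = √(3.494) = 1.869
λ_obs = 716 × 1.869 = 1338 nm (redshift)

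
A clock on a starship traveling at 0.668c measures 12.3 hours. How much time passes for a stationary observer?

Proper time Δt₀ = 12.3 hours
γ = 1/√(1 - 0.668²) = 1.344
Δt = γΔt₀ = 1.344 × 12.3 = 16.53 hours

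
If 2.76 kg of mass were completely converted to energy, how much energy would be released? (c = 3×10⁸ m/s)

Using E = mc²:
c² = (3×10⁸)² = 9×10¹⁶ m²/s²
E = 2.76 × 9×10¹⁶ = 2.484×10¹⁷ J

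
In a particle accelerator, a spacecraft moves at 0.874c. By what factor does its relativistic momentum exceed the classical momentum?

p_rel = γmv, p_class = mv
Ratio = γ = 1/√(1 - 0.874²)
= 1/√(0.236124) = 2.058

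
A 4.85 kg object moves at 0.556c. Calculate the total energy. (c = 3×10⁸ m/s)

γ = 1/√(1 - 0.556²) = 1.2031
mc² = 4.85 × (3×10⁸)² = 4.365×10¹⁷ J
E = γmc² = 1.2031 × 4.365×10¹⁷ = 5.252×10¹⁷ J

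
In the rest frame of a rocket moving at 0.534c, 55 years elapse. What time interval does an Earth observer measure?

Proper time Δt₀ = 55 years
γ = 1/√(1 - 0.534²) = 1.1828
Δt = γΔt₀ = 1.1828 × 55 = 65.05 years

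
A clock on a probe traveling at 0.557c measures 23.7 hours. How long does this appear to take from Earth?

Proper time Δt₀ = 23.7 hours
γ = 1/√(1 - 0.557²) = 1.2041
Δt = γΔt₀ = 1.2041 × 23.7 = 28.54 hours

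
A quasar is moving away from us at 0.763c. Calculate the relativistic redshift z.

β = 0.763
(1+β)/(1-β) = 1.763/0.237 = 7.439
√(7.439) = 2.727
z = 2.727 - 1 = 1.727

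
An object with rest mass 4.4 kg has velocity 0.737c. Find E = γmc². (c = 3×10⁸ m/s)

γ = 1/√(1 - 0.737²) = 1.4795
mc² = 4.4 × (3×10⁸)² = 3.960×10¹⁷ J
E = γmc² = 1.4795 × 3.960×10¹⁷ = 5.859×10¹⁷ J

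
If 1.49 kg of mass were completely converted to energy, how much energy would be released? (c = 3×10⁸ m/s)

Using E = mc²:
c² = (3×10⁸)² = 9×10¹⁶ m²/s²
E = 1.49 × 9×10¹⁶ = 1.341×10¹⁷ J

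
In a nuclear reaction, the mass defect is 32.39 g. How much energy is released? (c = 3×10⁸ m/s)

Convert mass defect: Δm = 32.39 g = 0.03239 kg
E = Δm·c² = 0.03239 × (3×10⁸)²
= 0.03239 × 9×10¹⁶ = 2.915×10¹⁵ J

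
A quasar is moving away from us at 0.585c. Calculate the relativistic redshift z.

β = 0.585
(1+β)/(1-β) = 1.585/0.415 = 3.8193
√(3.8193) = 1.9543
z = 1.9543 - 1 = 0.9543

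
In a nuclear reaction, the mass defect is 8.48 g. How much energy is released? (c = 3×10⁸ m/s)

Convert mass defect: Δm = 8.48 g = 0.00848 kg
E = Δm·c² = 0.00848 × (3×10⁸)²
= 0.00848 × 9×10¹⁶ = 7.632×10¹⁴ J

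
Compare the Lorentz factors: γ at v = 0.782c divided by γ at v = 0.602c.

γ₁ = 1/√(1 - 0.782²) = 1.604
γ₂ = 1/√(1 - 0.602²) = 1.252
γ₁/γ₂ = 1.604/1.252 = 1.281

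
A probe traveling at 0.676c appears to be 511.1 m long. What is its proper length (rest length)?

Contracted length L = 511.1 m
γ = 1/√(1 - 0.676²) = 1.357
L₀ = γL = 1.357 × 511.1 = 693.6 m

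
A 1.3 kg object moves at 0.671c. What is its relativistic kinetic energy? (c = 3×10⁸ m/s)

γ = 1/√(1 - 0.671²) = 1.3487
γ - 1 = 0.3487
KE = (γ-1)mc² = 0.3487 × 1.3 × (3×10⁸)² = 4.080×10¹⁶ J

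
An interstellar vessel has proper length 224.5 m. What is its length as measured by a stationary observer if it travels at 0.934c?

Proper length L₀ = 224.5 m
γ = 1/√(1 - 0.934²) = 2.799
L = L₀/γ = 224.5/2.799 = 80.21 m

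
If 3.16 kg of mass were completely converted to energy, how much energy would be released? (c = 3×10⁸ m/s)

Using E = mc²:
c² = (3×10⁸)² = 9×10¹⁶ m²/s²
E = 3.16 × 9×10¹⁶ = 2.844×10¹⁷ J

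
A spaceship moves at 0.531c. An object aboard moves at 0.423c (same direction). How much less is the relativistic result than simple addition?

Classical: u' + v = 0.423 + 0.531 = 0.954c
Relativistic: u = (0.423 + 0.531)/(1 + 0.224613) = 0.954/1.224613 = 0.7790c
Difference: 0.954 - 0.7790 = 0.1750c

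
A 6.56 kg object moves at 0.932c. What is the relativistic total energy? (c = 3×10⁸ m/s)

γ = 1/√(1 - 0.932²) = 2.759
mc² = 6.56 × (3×10⁸)² = 5.904×10¹⁷ J
E = γmc² = 2.759 × 5.904×10¹⁷ = 1.629×10¹⁸ J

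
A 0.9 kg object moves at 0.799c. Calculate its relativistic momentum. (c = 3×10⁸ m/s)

γ = 1/√(1 - 0.799²) = 1.663
v = 0.799 × 3×10⁸ = 2.397×10⁸ m/s
p = γmv = 1.663 × 0.9 × 2.397×10⁸ = 3.588×10⁸ kg·m/s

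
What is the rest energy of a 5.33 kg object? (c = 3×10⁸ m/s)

c² = (3×10⁸)² = 9.000×10¹⁶ m²/s²
E₀ = mc² = 5.33 × 9.000×10¹⁶ = 4.797×10¹⁷ J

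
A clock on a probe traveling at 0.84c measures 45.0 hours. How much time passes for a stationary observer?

Proper time Δt₀ = 45.0 hours
γ = 1/√(1 - 0.84²) = 1.843
Δt = γΔt₀ = 1.843 × 45.0 = 82.94 hours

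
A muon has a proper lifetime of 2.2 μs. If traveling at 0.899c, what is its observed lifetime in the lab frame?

Proper lifetime τ₀ = 2.2 μs
γ = 1/√(1 - 0.899²) = 2.283
τ = γτ₀ = 2.283 × 2.2 μs = 5.023 μs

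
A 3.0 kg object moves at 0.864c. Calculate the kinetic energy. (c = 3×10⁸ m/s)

γ = 1/√(1 - 0.864²) = 1.98613
γ - 1 = 0.98613
KE = (γ-1)mc² = 0.98613 × 3.0 × (3×10⁸)² = 2.663×10¹⁷ J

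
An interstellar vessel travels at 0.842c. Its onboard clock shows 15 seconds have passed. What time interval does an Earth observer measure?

Proper time Δt₀ = 15 seconds
γ = 1/√(1 - 0.842²) = 1.8536
Δt = γΔt₀ = 1.8536 × 15 = 27.80 seconds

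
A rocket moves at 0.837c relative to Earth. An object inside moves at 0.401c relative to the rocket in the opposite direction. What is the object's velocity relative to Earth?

Object's velocity in rocket frame is u' = -0.401c
u = (u' + v)/(1 + u'v/c²) = (v - 0.401)/(1 - 0.401·v/c²)
Numerator: 0.837 - 0.401 = 0.436
Denominator: 1 - 0.335637 = 0.664363
u = 0.436/0.664363 = 0.6563c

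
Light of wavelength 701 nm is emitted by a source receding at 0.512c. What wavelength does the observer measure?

β = 0.512
Wavelength Doppler factor = √(1.512/0.488) = √(3.098) = 1.760
λ_obs = 701 × 1.760 = 1234 nm (redshift)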